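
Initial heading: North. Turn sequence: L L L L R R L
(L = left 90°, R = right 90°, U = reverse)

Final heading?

Start: North
  L (left (90° counter-clockwise)) -> West
  L (left (90° counter-clockwise)) -> South
  L (left (90° counter-clockwise)) -> East
  L (left (90° counter-clockwise)) -> North
  R (right (90° clockwise)) -> East
  R (right (90° clockwise)) -> South
  L (left (90° counter-clockwise)) -> East
Final: East

Answer: Final heading: East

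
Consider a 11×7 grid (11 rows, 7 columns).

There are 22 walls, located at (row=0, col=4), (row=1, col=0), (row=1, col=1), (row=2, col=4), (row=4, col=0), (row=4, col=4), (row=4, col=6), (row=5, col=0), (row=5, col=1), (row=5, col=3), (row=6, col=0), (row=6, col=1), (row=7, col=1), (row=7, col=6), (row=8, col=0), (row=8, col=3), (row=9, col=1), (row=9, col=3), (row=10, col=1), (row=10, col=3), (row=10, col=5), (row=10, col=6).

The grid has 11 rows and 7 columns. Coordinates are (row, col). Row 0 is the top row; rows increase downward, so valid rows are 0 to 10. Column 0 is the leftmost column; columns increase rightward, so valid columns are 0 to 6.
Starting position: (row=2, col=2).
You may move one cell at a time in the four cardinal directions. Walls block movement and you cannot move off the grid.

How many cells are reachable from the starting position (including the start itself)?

Answer: Reachable cells: 52

Derivation:
BFS flood-fill from (row=2, col=2):
  Distance 0: (row=2, col=2)
  Distance 1: (row=1, col=2), (row=2, col=1), (row=2, col=3), (row=3, col=2)
  Distance 2: (row=0, col=2), (row=1, col=3), (row=2, col=0), (row=3, col=1), (row=3, col=3), (row=4, col=2)
  Distance 3: (row=0, col=1), (row=0, col=3), (row=1, col=4), (row=3, col=0), (row=3, col=4), (row=4, col=1), (row=4, col=3), (row=5, col=2)
  Distance 4: (row=0, col=0), (row=1, col=5), (row=3, col=5), (row=6, col=2)
  Distance 5: (row=0, col=5), (row=1, col=6), (row=2, col=5), (row=3, col=6), (row=4, col=5), (row=6, col=3), (row=7, col=2)
  Distance 6: (row=0, col=6), (row=2, col=6), (row=5, col=5), (row=6, col=4), (row=7, col=3), (row=8, col=2)
  Distance 7: (row=5, col=4), (row=5, col=6), (row=6, col=5), (row=7, col=4), (row=8, col=1), (row=9, col=2)
  Distance 8: (row=6, col=6), (row=7, col=5), (row=8, col=4), (row=10, col=2)
  Distance 9: (row=8, col=5), (row=9, col=4)
  Distance 10: (row=8, col=6), (row=9, col=5), (row=10, col=4)
  Distance 11: (row=9, col=6)
Total reachable: 52 (grid has 55 open cells total)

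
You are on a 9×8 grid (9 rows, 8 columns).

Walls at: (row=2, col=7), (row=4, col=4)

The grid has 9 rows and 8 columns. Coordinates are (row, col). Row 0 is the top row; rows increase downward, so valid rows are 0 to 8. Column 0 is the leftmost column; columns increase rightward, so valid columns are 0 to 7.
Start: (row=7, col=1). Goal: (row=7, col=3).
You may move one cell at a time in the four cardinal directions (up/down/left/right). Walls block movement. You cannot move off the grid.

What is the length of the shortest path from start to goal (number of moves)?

BFS from (row=7, col=1) until reaching (row=7, col=3):
  Distance 0: (row=7, col=1)
  Distance 1: (row=6, col=1), (row=7, col=0), (row=7, col=2), (row=8, col=1)
  Distance 2: (row=5, col=1), (row=6, col=0), (row=6, col=2), (row=7, col=3), (row=8, col=0), (row=8, col=2)  <- goal reached here
One shortest path (2 moves): (row=7, col=1) -> (row=7, col=2) -> (row=7, col=3)

Answer: Shortest path length: 2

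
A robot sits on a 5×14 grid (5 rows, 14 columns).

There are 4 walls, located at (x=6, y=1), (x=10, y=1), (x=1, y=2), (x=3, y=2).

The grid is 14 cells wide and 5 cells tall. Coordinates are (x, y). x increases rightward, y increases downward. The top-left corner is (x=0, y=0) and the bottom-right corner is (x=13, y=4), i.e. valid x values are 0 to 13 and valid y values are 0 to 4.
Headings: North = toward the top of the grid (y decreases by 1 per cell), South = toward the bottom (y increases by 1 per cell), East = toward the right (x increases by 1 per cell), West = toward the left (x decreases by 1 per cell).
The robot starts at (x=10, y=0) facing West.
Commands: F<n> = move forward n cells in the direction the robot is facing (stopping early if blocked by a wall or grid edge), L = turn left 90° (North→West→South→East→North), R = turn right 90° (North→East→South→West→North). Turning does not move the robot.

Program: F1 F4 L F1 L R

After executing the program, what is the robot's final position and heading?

Start: (x=10, y=0), facing West
  F1: move forward 1, now at (x=9, y=0)
  F4: move forward 4, now at (x=5, y=0)
  L: turn left, now facing South
  F1: move forward 1, now at (x=5, y=1)
  L: turn left, now facing East
  R: turn right, now facing South
Final: (x=5, y=1), facing South

Answer: Final position: (x=5, y=1), facing South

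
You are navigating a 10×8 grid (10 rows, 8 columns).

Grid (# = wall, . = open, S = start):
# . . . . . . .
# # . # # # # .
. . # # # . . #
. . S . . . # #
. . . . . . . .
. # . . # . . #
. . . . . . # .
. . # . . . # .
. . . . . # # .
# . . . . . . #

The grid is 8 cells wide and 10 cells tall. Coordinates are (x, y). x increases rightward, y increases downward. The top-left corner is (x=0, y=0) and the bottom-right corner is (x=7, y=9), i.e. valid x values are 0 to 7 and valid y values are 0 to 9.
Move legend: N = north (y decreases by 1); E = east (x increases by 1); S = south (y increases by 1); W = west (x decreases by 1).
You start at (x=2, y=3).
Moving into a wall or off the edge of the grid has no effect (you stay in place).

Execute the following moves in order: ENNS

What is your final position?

Answer: Final position: (x=3, y=4)

Derivation:
Start: (x=2, y=3)
  E (east): (x=2, y=3) -> (x=3, y=3)
  N (north): blocked, stay at (x=3, y=3)
  N (north): blocked, stay at (x=3, y=3)
  S (south): (x=3, y=3) -> (x=3, y=4)
Final: (x=3, y=4)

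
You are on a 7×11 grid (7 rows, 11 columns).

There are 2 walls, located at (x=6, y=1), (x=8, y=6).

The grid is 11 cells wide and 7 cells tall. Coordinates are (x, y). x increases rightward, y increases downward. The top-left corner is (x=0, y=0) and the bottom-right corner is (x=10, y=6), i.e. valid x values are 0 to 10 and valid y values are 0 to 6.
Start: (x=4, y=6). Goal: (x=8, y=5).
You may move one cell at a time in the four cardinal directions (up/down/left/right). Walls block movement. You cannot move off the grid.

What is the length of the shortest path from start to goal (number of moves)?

Answer: Shortest path length: 5

Derivation:
BFS from (x=4, y=6) until reaching (x=8, y=5):
  Distance 0: (x=4, y=6)
  Distance 1: (x=4, y=5), (x=3, y=6), (x=5, y=6)
  Distance 2: (x=4, y=4), (x=3, y=5), (x=5, y=5), (x=2, y=6), (x=6, y=6)
  Distance 3: (x=4, y=3), (x=3, y=4), (x=5, y=4), (x=2, y=5), (x=6, y=5), (x=1, y=6), (x=7, y=6)
  Distance 4: (x=4, y=2), (x=3, y=3), (x=5, y=3), (x=2, y=4), (x=6, y=4), (x=1, y=5), (x=7, y=5), (x=0, y=6)
  Distance 5: (x=4, y=1), (x=3, y=2), (x=5, y=2), (x=2, y=3), (x=6, y=3), (x=1, y=4), (x=7, y=4), (x=0, y=5), (x=8, y=5)  <- goal reached here
One shortest path (5 moves): (x=4, y=6) -> (x=5, y=6) -> (x=6, y=6) -> (x=7, y=6) -> (x=7, y=5) -> (x=8, y=5)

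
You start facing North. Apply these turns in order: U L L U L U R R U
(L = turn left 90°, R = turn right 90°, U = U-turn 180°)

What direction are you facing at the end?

Answer: Final heading: West

Derivation:
Start: North
  U (U-turn (180°)) -> South
  L (left (90° counter-clockwise)) -> East
  L (left (90° counter-clockwise)) -> North
  U (U-turn (180°)) -> South
  L (left (90° counter-clockwise)) -> East
  U (U-turn (180°)) -> West
  R (right (90° clockwise)) -> North
  R (right (90° clockwise)) -> East
  U (U-turn (180°)) -> West
Final: West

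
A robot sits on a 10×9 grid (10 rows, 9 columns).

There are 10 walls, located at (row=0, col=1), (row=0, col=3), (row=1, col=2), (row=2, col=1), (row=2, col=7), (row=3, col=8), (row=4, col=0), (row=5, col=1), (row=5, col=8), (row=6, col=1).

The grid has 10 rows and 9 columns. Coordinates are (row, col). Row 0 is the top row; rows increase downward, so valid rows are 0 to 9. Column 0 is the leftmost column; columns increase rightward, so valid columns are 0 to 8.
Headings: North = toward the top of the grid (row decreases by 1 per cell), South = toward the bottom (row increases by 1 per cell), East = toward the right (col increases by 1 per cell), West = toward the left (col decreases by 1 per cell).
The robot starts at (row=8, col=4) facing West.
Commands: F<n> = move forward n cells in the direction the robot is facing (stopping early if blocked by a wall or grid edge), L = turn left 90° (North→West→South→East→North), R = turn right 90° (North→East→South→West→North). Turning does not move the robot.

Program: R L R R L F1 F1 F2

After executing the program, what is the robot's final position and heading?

Start: (row=8, col=4), facing West
  R: turn right, now facing North
  L: turn left, now facing West
  R: turn right, now facing North
  R: turn right, now facing East
  L: turn left, now facing North
  F1: move forward 1, now at (row=7, col=4)
  F1: move forward 1, now at (row=6, col=4)
  F2: move forward 2, now at (row=4, col=4)
Final: (row=4, col=4), facing North

Answer: Final position: (row=4, col=4), facing North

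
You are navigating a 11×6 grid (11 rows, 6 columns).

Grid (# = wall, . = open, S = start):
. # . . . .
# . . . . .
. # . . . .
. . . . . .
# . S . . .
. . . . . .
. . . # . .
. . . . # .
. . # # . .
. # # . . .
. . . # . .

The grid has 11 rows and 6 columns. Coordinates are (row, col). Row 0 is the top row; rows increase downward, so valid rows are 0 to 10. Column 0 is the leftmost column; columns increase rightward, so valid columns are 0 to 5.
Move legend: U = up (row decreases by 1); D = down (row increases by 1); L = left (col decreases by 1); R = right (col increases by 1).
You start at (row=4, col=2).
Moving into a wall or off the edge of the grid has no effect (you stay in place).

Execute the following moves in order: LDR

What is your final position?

Answer: Final position: (row=5, col=2)

Derivation:
Start: (row=4, col=2)
  L (left): (row=4, col=2) -> (row=4, col=1)
  D (down): (row=4, col=1) -> (row=5, col=1)
  R (right): (row=5, col=1) -> (row=5, col=2)
Final: (row=5, col=2)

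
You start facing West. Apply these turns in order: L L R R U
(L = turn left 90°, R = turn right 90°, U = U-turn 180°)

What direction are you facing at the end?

Start: West
  L (left (90° counter-clockwise)) -> South
  L (left (90° counter-clockwise)) -> East
  R (right (90° clockwise)) -> South
  R (right (90° clockwise)) -> West
  U (U-turn (180°)) -> East
Final: East

Answer: Final heading: East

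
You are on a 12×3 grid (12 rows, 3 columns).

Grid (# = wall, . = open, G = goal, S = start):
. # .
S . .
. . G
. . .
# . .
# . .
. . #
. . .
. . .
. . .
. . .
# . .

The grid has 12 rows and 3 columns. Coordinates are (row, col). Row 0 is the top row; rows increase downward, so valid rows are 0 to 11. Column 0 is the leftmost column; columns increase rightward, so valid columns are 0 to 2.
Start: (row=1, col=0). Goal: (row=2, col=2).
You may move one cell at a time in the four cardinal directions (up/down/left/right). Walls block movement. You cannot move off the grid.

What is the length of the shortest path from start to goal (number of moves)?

Answer: Shortest path length: 3

Derivation:
BFS from (row=1, col=0) until reaching (row=2, col=2):
  Distance 0: (row=1, col=0)
  Distance 1: (row=0, col=0), (row=1, col=1), (row=2, col=0)
  Distance 2: (row=1, col=2), (row=2, col=1), (row=3, col=0)
  Distance 3: (row=0, col=2), (row=2, col=2), (row=3, col=1)  <- goal reached here
One shortest path (3 moves): (row=1, col=0) -> (row=1, col=1) -> (row=1, col=2) -> (row=2, col=2)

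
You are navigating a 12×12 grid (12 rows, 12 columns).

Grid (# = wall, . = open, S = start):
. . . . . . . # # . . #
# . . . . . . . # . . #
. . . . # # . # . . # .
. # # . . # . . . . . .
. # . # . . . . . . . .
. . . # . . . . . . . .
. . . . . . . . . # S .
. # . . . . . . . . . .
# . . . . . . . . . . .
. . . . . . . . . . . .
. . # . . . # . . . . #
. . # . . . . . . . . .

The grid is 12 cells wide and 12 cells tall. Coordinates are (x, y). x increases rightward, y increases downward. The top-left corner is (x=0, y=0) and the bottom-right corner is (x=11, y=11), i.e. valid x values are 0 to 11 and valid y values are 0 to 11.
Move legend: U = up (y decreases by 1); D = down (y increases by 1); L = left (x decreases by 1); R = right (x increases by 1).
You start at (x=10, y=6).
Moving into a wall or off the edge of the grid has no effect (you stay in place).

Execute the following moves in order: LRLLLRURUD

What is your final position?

Answer: Final position: (x=11, y=5)

Derivation:
Start: (x=10, y=6)
  L (left): blocked, stay at (x=10, y=6)
  R (right): (x=10, y=6) -> (x=11, y=6)
  L (left): (x=11, y=6) -> (x=10, y=6)
  L (left): blocked, stay at (x=10, y=6)
  L (left): blocked, stay at (x=10, y=6)
  R (right): (x=10, y=6) -> (x=11, y=6)
  U (up): (x=11, y=6) -> (x=11, y=5)
  R (right): blocked, stay at (x=11, y=5)
  U (up): (x=11, y=5) -> (x=11, y=4)
  D (down): (x=11, y=4) -> (x=11, y=5)
Final: (x=11, y=5)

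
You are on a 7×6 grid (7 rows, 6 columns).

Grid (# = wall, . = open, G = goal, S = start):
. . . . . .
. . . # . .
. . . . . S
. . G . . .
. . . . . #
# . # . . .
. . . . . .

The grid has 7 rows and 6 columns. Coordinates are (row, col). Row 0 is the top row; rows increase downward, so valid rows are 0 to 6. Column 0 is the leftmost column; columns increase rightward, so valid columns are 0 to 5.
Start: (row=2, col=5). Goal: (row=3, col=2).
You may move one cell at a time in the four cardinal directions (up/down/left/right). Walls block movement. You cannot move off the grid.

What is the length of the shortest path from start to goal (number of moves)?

Answer: Shortest path length: 4

Derivation:
BFS from (row=2, col=5) until reaching (row=3, col=2):
  Distance 0: (row=2, col=5)
  Distance 1: (row=1, col=5), (row=2, col=4), (row=3, col=5)
  Distance 2: (row=0, col=5), (row=1, col=4), (row=2, col=3), (row=3, col=4)
  Distance 3: (row=0, col=4), (row=2, col=2), (row=3, col=3), (row=4, col=4)
  Distance 4: (row=0, col=3), (row=1, col=2), (row=2, col=1), (row=3, col=2), (row=4, col=3), (row=5, col=4)  <- goal reached here
One shortest path (4 moves): (row=2, col=5) -> (row=2, col=4) -> (row=2, col=3) -> (row=2, col=2) -> (row=3, col=2)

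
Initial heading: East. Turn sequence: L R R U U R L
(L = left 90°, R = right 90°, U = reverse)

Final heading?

Start: East
  L (left (90° counter-clockwise)) -> North
  R (right (90° clockwise)) -> East
  R (right (90° clockwise)) -> South
  U (U-turn (180°)) -> North
  U (U-turn (180°)) -> South
  R (right (90° clockwise)) -> West
  L (left (90° counter-clockwise)) -> South
Final: South

Answer: Final heading: South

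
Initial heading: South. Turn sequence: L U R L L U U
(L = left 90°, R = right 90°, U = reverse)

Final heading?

Start: South
  L (left (90° counter-clockwise)) -> East
  U (U-turn (180°)) -> West
  R (right (90° clockwise)) -> North
  L (left (90° counter-clockwise)) -> West
  L (left (90° counter-clockwise)) -> South
  U (U-turn (180°)) -> North
  U (U-turn (180°)) -> South
Final: South

Answer: Final heading: South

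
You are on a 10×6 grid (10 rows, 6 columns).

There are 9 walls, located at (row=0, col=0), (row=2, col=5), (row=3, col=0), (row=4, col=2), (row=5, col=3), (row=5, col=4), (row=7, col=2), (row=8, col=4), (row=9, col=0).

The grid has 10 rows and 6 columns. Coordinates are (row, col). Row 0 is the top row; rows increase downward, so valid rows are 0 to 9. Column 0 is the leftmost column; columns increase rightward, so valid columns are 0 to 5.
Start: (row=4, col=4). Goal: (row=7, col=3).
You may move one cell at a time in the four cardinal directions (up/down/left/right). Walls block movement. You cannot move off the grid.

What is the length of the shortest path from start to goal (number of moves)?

Answer: Shortest path length: 6

Derivation:
BFS from (row=4, col=4) until reaching (row=7, col=3):
  Distance 0: (row=4, col=4)
  Distance 1: (row=3, col=4), (row=4, col=3), (row=4, col=5)
  Distance 2: (row=2, col=4), (row=3, col=3), (row=3, col=5), (row=5, col=5)
  Distance 3: (row=1, col=4), (row=2, col=3), (row=3, col=2), (row=6, col=5)
  Distance 4: (row=0, col=4), (row=1, col=3), (row=1, col=5), (row=2, col=2), (row=3, col=1), (row=6, col=4), (row=7, col=5)
  Distance 5: (row=0, col=3), (row=0, col=5), (row=1, col=2), (row=2, col=1), (row=4, col=1), (row=6, col=3), (row=7, col=4), (row=8, col=5)
  Distance 6: (row=0, col=2), (row=1, col=1), (row=2, col=0), (row=4, col=0), (row=5, col=1), (row=6, col=2), (row=7, col=3), (row=9, col=5)  <- goal reached here
One shortest path (6 moves): (row=4, col=4) -> (row=4, col=5) -> (row=5, col=5) -> (row=6, col=5) -> (row=6, col=4) -> (row=6, col=3) -> (row=7, col=3)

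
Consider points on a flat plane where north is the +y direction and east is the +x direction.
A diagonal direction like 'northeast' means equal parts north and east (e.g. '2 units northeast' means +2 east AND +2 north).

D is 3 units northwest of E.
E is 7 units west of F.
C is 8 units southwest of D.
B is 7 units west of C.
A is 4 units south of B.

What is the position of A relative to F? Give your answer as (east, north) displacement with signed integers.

Place F at the origin (east=0, north=0).
  E is 7 units west of F: delta (east=-7, north=+0); E at (east=-7, north=0).
  D is 3 units northwest of E: delta (east=-3, north=+3); D at (east=-10, north=3).
  C is 8 units southwest of D: delta (east=-8, north=-8); C at (east=-18, north=-5).
  B is 7 units west of C: delta (east=-7, north=+0); B at (east=-25, north=-5).
  A is 4 units south of B: delta (east=+0, north=-4); A at (east=-25, north=-9).
Therefore A relative to F: (east=-25, north=-9).

Answer: A is at (east=-25, north=-9) relative to F.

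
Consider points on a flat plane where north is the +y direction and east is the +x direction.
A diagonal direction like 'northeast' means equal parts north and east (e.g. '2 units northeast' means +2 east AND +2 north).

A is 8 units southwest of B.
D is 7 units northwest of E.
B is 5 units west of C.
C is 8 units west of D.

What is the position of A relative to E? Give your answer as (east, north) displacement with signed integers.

Answer: A is at (east=-28, north=-1) relative to E.

Derivation:
Place E at the origin (east=0, north=0).
  D is 7 units northwest of E: delta (east=-7, north=+7); D at (east=-7, north=7).
  C is 8 units west of D: delta (east=-8, north=+0); C at (east=-15, north=7).
  B is 5 units west of C: delta (east=-5, north=+0); B at (east=-20, north=7).
  A is 8 units southwest of B: delta (east=-8, north=-8); A at (east=-28, north=-1).
Therefore A relative to E: (east=-28, north=-1).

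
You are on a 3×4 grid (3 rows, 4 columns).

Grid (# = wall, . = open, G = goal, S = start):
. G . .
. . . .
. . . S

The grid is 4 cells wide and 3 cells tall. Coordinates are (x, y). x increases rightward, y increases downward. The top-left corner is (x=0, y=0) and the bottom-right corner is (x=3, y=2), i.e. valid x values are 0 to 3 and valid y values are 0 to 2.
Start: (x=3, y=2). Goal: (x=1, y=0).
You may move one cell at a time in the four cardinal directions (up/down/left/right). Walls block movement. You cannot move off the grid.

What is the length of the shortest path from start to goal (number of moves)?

BFS from (x=3, y=2) until reaching (x=1, y=0):
  Distance 0: (x=3, y=2)
  Distance 1: (x=3, y=1), (x=2, y=2)
  Distance 2: (x=3, y=0), (x=2, y=1), (x=1, y=2)
  Distance 3: (x=2, y=0), (x=1, y=1), (x=0, y=2)
  Distance 4: (x=1, y=0), (x=0, y=1)  <- goal reached here
One shortest path (4 moves): (x=3, y=2) -> (x=2, y=2) -> (x=1, y=2) -> (x=1, y=1) -> (x=1, y=0)

Answer: Shortest path length: 4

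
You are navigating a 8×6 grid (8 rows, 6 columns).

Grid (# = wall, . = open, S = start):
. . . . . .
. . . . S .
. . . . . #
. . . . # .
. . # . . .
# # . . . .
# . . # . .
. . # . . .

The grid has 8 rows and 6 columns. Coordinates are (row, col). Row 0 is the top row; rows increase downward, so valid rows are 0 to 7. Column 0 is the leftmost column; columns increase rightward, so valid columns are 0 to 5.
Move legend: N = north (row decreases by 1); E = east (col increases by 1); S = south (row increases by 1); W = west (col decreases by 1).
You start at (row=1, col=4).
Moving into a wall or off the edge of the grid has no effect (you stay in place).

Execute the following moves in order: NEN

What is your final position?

Answer: Final position: (row=0, col=5)

Derivation:
Start: (row=1, col=4)
  N (north): (row=1, col=4) -> (row=0, col=4)
  E (east): (row=0, col=4) -> (row=0, col=5)
  N (north): blocked, stay at (row=0, col=5)
Final: (row=0, col=5)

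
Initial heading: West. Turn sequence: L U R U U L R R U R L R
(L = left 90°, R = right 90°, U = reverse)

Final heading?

Start: West
  L (left (90° counter-clockwise)) -> South
  U (U-turn (180°)) -> North
  R (right (90° clockwise)) -> East
  U (U-turn (180°)) -> West
  U (U-turn (180°)) -> East
  L (left (90° counter-clockwise)) -> North
  R (right (90° clockwise)) -> East
  R (right (90° clockwise)) -> South
  U (U-turn (180°)) -> North
  R (right (90° clockwise)) -> East
  L (left (90° counter-clockwise)) -> North
  R (right (90° clockwise)) -> East
Final: East

Answer: Final heading: East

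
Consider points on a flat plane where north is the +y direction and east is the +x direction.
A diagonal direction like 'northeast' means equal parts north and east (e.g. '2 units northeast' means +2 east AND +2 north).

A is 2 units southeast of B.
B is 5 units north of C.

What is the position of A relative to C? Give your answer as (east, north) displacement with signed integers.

Place C at the origin (east=0, north=0).
  B is 5 units north of C: delta (east=+0, north=+5); B at (east=0, north=5).
  A is 2 units southeast of B: delta (east=+2, north=-2); A at (east=2, north=3).
Therefore A relative to C: (east=2, north=3).

Answer: A is at (east=2, north=3) relative to C.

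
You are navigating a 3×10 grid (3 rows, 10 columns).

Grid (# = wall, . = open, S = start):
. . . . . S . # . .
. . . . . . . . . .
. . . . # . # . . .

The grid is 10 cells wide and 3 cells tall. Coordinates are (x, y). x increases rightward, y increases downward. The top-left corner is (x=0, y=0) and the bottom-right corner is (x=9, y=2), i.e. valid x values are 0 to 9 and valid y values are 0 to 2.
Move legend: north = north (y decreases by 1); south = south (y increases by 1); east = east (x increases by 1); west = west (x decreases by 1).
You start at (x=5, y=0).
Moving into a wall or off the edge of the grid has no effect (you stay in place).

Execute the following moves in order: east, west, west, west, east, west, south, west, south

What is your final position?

Start: (x=5, y=0)
  east (east): (x=5, y=0) -> (x=6, y=0)
  west (west): (x=6, y=0) -> (x=5, y=0)
  west (west): (x=5, y=0) -> (x=4, y=0)
  west (west): (x=4, y=0) -> (x=3, y=0)
  east (east): (x=3, y=0) -> (x=4, y=0)
  west (west): (x=4, y=0) -> (x=3, y=0)
  south (south): (x=3, y=0) -> (x=3, y=1)
  west (west): (x=3, y=1) -> (x=2, y=1)
  south (south): (x=2, y=1) -> (x=2, y=2)
Final: (x=2, y=2)

Answer: Final position: (x=2, y=2)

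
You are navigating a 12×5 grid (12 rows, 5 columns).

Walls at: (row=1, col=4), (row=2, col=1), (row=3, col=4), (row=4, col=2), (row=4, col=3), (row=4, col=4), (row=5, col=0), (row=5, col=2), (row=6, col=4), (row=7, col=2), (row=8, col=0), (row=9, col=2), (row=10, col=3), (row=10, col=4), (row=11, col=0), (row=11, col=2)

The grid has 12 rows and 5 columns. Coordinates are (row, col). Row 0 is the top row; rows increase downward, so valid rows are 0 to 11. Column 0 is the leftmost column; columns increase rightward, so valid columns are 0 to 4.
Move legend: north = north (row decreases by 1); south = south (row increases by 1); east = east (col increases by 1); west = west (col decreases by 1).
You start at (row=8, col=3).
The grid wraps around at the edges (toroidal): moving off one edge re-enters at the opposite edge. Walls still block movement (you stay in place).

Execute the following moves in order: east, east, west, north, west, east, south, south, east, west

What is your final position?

Start: (row=8, col=3)
  east (east): (row=8, col=3) -> (row=8, col=4)
  east (east): blocked, stay at (row=8, col=4)
  west (west): (row=8, col=4) -> (row=8, col=3)
  north (north): (row=8, col=3) -> (row=7, col=3)
  west (west): blocked, stay at (row=7, col=3)
  east (east): (row=7, col=3) -> (row=7, col=4)
  south (south): (row=7, col=4) -> (row=8, col=4)
  south (south): (row=8, col=4) -> (row=9, col=4)
  east (east): (row=9, col=4) -> (row=9, col=0)
  west (west): (row=9, col=0) -> (row=9, col=4)
Final: (row=9, col=4)

Answer: Final position: (row=9, col=4)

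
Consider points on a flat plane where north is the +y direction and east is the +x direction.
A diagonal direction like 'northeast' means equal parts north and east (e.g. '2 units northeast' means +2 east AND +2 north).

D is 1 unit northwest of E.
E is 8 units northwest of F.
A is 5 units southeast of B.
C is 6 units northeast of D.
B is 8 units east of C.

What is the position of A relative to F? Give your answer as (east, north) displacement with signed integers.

Place F at the origin (east=0, north=0).
  E is 8 units northwest of F: delta (east=-8, north=+8); E at (east=-8, north=8).
  D is 1 unit northwest of E: delta (east=-1, north=+1); D at (east=-9, north=9).
  C is 6 units northeast of D: delta (east=+6, north=+6); C at (east=-3, north=15).
  B is 8 units east of C: delta (east=+8, north=+0); B at (east=5, north=15).
  A is 5 units southeast of B: delta (east=+5, north=-5); A at (east=10, north=10).
Therefore A relative to F: (east=10, north=10).

Answer: A is at (east=10, north=10) relative to F.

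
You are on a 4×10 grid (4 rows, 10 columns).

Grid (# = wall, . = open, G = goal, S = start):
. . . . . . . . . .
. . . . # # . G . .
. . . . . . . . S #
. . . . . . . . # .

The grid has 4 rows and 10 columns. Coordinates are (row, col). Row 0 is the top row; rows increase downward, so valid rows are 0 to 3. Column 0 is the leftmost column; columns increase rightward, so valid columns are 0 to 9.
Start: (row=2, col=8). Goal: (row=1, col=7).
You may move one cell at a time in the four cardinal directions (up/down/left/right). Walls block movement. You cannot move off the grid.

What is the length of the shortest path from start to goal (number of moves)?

BFS from (row=2, col=8) until reaching (row=1, col=7):
  Distance 0: (row=2, col=8)
  Distance 1: (row=1, col=8), (row=2, col=7)
  Distance 2: (row=0, col=8), (row=1, col=7), (row=1, col=9), (row=2, col=6), (row=3, col=7)  <- goal reached here
One shortest path (2 moves): (row=2, col=8) -> (row=2, col=7) -> (row=1, col=7)

Answer: Shortest path length: 2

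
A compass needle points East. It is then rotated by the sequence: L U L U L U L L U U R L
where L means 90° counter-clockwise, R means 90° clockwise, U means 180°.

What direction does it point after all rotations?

Answer: Final heading: South

Derivation:
Start: East
  L (left (90° counter-clockwise)) -> North
  U (U-turn (180°)) -> South
  L (left (90° counter-clockwise)) -> East
  U (U-turn (180°)) -> West
  L (left (90° counter-clockwise)) -> South
  U (U-turn (180°)) -> North
  L (left (90° counter-clockwise)) -> West
  L (left (90° counter-clockwise)) -> South
  U (U-turn (180°)) -> North
  U (U-turn (180°)) -> South
  R (right (90° clockwise)) -> West
  L (left (90° counter-clockwise)) -> South
Final: South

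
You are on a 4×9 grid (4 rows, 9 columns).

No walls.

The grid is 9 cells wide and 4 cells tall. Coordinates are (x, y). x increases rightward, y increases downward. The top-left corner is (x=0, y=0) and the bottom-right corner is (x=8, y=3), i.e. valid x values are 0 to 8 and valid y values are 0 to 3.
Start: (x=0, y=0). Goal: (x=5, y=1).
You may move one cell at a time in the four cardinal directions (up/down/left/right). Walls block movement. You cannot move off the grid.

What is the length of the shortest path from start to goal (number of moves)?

Answer: Shortest path length: 6

Derivation:
BFS from (x=0, y=0) until reaching (x=5, y=1):
  Distance 0: (x=0, y=0)
  Distance 1: (x=1, y=0), (x=0, y=1)
  Distance 2: (x=2, y=0), (x=1, y=1), (x=0, y=2)
  Distance 3: (x=3, y=0), (x=2, y=1), (x=1, y=2), (x=0, y=3)
  Distance 4: (x=4, y=0), (x=3, y=1), (x=2, y=2), (x=1, y=3)
  Distance 5: (x=5, y=0), (x=4, y=1), (x=3, y=2), (x=2, y=3)
  Distance 6: (x=6, y=0), (x=5, y=1), (x=4, y=2), (x=3, y=3)  <- goal reached here
One shortest path (6 moves): (x=0, y=0) -> (x=1, y=0) -> (x=2, y=0) -> (x=3, y=0) -> (x=4, y=0) -> (x=5, y=0) -> (x=5, y=1)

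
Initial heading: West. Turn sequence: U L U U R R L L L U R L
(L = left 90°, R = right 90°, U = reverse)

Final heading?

Start: West
  U (U-turn (180°)) -> East
  L (left (90° counter-clockwise)) -> North
  U (U-turn (180°)) -> South
  U (U-turn (180°)) -> North
  R (right (90° clockwise)) -> East
  R (right (90° clockwise)) -> South
  L (left (90° counter-clockwise)) -> East
  L (left (90° counter-clockwise)) -> North
  L (left (90° counter-clockwise)) -> West
  U (U-turn (180°)) -> East
  R (right (90° clockwise)) -> South
  L (left (90° counter-clockwise)) -> East
Final: East

Answer: Final heading: East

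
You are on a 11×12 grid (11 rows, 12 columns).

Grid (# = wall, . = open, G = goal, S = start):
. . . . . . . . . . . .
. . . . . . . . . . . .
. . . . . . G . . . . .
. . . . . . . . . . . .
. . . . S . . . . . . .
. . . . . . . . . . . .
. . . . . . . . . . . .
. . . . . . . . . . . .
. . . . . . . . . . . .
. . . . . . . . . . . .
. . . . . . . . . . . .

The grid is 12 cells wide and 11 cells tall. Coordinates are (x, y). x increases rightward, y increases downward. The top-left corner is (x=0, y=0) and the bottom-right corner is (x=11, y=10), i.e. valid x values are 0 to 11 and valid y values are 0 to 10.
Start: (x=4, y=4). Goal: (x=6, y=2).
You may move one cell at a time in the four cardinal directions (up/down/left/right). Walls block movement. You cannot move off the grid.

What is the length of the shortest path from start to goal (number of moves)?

BFS from (x=4, y=4) until reaching (x=6, y=2):
  Distance 0: (x=4, y=4)
  Distance 1: (x=4, y=3), (x=3, y=4), (x=5, y=4), (x=4, y=5)
  Distance 2: (x=4, y=2), (x=3, y=3), (x=5, y=3), (x=2, y=4), (x=6, y=4), (x=3, y=5), (x=5, y=5), (x=4, y=6)
  Distance 3: (x=4, y=1), (x=3, y=2), (x=5, y=2), (x=2, y=3), (x=6, y=3), (x=1, y=4), (x=7, y=4), (x=2, y=5), (x=6, y=5), (x=3, y=6), (x=5, y=6), (x=4, y=7)
  Distance 4: (x=4, y=0), (x=3, y=1), (x=5, y=1), (x=2, y=2), (x=6, y=2), (x=1, y=3), (x=7, y=3), (x=0, y=4), (x=8, y=4), (x=1, y=5), (x=7, y=5), (x=2, y=6), (x=6, y=6), (x=3, y=7), (x=5, y=7), (x=4, y=8)  <- goal reached here
One shortest path (4 moves): (x=4, y=4) -> (x=5, y=4) -> (x=6, y=4) -> (x=6, y=3) -> (x=6, y=2)

Answer: Shortest path length: 4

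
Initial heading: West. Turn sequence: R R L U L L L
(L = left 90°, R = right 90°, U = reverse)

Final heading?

Answer: Final heading: West

Derivation:
Start: West
  R (right (90° clockwise)) -> North
  R (right (90° clockwise)) -> East
  L (left (90° counter-clockwise)) -> North
  U (U-turn (180°)) -> South
  L (left (90° counter-clockwise)) -> East
  L (left (90° counter-clockwise)) -> North
  L (left (90° counter-clockwise)) -> West
Final: West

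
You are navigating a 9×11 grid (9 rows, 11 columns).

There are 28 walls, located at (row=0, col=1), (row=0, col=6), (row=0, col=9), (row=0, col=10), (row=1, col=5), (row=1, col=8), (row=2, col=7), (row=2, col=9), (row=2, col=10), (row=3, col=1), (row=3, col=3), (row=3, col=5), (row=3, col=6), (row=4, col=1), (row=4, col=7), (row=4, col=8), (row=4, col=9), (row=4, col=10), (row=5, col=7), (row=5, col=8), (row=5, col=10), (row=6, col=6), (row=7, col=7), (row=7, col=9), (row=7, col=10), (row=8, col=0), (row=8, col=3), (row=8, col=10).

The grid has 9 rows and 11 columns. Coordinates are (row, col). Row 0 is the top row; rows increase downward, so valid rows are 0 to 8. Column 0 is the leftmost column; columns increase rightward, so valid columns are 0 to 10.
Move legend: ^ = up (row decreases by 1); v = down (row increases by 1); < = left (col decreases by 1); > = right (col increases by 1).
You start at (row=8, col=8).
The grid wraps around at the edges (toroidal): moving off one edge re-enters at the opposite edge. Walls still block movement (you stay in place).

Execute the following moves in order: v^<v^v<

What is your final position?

Answer: Final position: (row=0, col=7)

Derivation:
Start: (row=8, col=8)
  v (down): (row=8, col=8) -> (row=0, col=8)
  ^ (up): (row=0, col=8) -> (row=8, col=8)
  < (left): (row=8, col=8) -> (row=8, col=7)
  v (down): (row=8, col=7) -> (row=0, col=7)
  ^ (up): (row=0, col=7) -> (row=8, col=7)
  v (down): (row=8, col=7) -> (row=0, col=7)
  < (left): blocked, stay at (row=0, col=7)
Final: (row=0, col=7)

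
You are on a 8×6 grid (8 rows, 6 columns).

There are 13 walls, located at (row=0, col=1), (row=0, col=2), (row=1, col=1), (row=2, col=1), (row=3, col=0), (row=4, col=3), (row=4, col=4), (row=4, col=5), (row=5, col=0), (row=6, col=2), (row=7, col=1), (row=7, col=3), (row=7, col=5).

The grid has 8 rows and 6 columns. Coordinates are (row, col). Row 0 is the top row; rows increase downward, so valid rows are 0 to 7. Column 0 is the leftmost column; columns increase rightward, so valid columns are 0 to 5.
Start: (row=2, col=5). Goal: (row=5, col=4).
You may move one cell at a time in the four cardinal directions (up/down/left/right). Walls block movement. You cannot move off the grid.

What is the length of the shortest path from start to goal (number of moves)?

BFS from (row=2, col=5) until reaching (row=5, col=4):
  Distance 0: (row=2, col=5)
  Distance 1: (row=1, col=5), (row=2, col=4), (row=3, col=5)
  Distance 2: (row=0, col=5), (row=1, col=4), (row=2, col=3), (row=3, col=4)
  Distance 3: (row=0, col=4), (row=1, col=3), (row=2, col=2), (row=3, col=3)
  Distance 4: (row=0, col=3), (row=1, col=2), (row=3, col=2)
  Distance 5: (row=3, col=1), (row=4, col=2)
  Distance 6: (row=4, col=1), (row=5, col=2)
  Distance 7: (row=4, col=0), (row=5, col=1), (row=5, col=3)
  Distance 8: (row=5, col=4), (row=6, col=1), (row=6, col=3)  <- goal reached here
One shortest path (8 moves): (row=2, col=5) -> (row=2, col=4) -> (row=2, col=3) -> (row=2, col=2) -> (row=3, col=2) -> (row=4, col=2) -> (row=5, col=2) -> (row=5, col=3) -> (row=5, col=4)

Answer: Shortest path length: 8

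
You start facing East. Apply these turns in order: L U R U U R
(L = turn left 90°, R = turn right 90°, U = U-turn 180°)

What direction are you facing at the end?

Start: East
  L (left (90° counter-clockwise)) -> North
  U (U-turn (180°)) -> South
  R (right (90° clockwise)) -> West
  U (U-turn (180°)) -> East
  U (U-turn (180°)) -> West
  R (right (90° clockwise)) -> North
Final: North

Answer: Final heading: North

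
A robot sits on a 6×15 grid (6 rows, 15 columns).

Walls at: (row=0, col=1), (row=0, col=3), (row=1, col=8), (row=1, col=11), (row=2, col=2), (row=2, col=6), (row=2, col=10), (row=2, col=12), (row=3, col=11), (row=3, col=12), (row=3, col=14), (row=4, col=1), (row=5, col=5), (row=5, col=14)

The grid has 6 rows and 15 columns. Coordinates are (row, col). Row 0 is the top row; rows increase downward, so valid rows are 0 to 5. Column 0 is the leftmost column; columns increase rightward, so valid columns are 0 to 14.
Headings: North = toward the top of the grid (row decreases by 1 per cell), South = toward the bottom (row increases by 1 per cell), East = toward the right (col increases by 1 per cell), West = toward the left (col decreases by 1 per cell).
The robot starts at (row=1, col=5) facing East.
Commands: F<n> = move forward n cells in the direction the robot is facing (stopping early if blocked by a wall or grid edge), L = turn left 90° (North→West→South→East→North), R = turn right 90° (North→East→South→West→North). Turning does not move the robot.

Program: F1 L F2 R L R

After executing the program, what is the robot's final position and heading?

Answer: Final position: (row=0, col=6), facing East

Derivation:
Start: (row=1, col=5), facing East
  F1: move forward 1, now at (row=1, col=6)
  L: turn left, now facing North
  F2: move forward 1/2 (blocked), now at (row=0, col=6)
  R: turn right, now facing East
  L: turn left, now facing North
  R: turn right, now facing East
Final: (row=0, col=6), facing East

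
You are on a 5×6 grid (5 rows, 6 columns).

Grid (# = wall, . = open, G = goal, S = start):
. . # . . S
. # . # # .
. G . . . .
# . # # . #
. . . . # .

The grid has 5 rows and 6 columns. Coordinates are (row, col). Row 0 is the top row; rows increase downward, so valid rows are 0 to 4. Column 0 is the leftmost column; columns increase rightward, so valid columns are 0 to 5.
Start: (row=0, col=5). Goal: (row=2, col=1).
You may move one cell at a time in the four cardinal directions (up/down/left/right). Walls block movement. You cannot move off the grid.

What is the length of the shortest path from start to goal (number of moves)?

Answer: Shortest path length: 6

Derivation:
BFS from (row=0, col=5) until reaching (row=2, col=1):
  Distance 0: (row=0, col=5)
  Distance 1: (row=0, col=4), (row=1, col=5)
  Distance 2: (row=0, col=3), (row=2, col=5)
  Distance 3: (row=2, col=4)
  Distance 4: (row=2, col=3), (row=3, col=4)
  Distance 5: (row=2, col=2)
  Distance 6: (row=1, col=2), (row=2, col=1)  <- goal reached here
One shortest path (6 moves): (row=0, col=5) -> (row=1, col=5) -> (row=2, col=5) -> (row=2, col=4) -> (row=2, col=3) -> (row=2, col=2) -> (row=2, col=1)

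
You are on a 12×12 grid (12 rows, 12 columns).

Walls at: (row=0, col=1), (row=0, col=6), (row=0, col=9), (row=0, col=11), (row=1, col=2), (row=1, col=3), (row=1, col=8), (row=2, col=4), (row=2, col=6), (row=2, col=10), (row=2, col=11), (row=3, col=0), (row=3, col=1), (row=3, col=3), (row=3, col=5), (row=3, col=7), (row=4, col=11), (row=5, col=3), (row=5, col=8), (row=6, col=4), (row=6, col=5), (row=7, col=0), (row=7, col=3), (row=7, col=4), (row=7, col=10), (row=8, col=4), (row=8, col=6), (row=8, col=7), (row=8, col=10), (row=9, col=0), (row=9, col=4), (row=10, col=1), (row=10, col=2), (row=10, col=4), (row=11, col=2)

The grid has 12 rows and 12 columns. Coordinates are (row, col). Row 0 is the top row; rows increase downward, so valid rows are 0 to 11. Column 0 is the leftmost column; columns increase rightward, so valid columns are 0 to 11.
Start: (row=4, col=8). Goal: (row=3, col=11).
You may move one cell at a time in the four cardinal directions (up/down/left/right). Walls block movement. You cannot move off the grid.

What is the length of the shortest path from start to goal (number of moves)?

BFS from (row=4, col=8) until reaching (row=3, col=11):
  Distance 0: (row=4, col=8)
  Distance 1: (row=3, col=8), (row=4, col=7), (row=4, col=9)
  Distance 2: (row=2, col=8), (row=3, col=9), (row=4, col=6), (row=4, col=10), (row=5, col=7), (row=5, col=9)
  Distance 3: (row=2, col=7), (row=2, col=9), (row=3, col=6), (row=3, col=10), (row=4, col=5), (row=5, col=6), (row=5, col=10), (row=6, col=7), (row=6, col=9)
  Distance 4: (row=1, col=7), (row=1, col=9), (row=3, col=11), (row=4, col=4), (row=5, col=5), (row=5, col=11), (row=6, col=6), (row=6, col=8), (row=6, col=10), (row=7, col=7), (row=7, col=9)  <- goal reached here
One shortest path (4 moves): (row=4, col=8) -> (row=4, col=9) -> (row=4, col=10) -> (row=3, col=10) -> (row=3, col=11)

Answer: Shortest path length: 4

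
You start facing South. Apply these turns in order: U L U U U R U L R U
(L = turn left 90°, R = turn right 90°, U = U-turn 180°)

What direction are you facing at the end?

Answer: Final heading: South

Derivation:
Start: South
  U (U-turn (180°)) -> North
  L (left (90° counter-clockwise)) -> West
  U (U-turn (180°)) -> East
  U (U-turn (180°)) -> West
  U (U-turn (180°)) -> East
  R (right (90° clockwise)) -> South
  U (U-turn (180°)) -> North
  L (left (90° counter-clockwise)) -> West
  R (right (90° clockwise)) -> North
  U (U-turn (180°)) -> South
Final: South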